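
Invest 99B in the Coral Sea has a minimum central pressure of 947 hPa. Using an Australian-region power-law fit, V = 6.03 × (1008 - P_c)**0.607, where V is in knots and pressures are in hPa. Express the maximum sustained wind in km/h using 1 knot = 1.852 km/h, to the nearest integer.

ΔP = 1008 − 947 = 61 hPa.
V ≈ 6.03 × 61^0.607 = 6.03 × 12.125 ≈ 73.116 kt.
73.116 × 1.852 ≈ 135.41 km/h → 135 km/h.

135 km/h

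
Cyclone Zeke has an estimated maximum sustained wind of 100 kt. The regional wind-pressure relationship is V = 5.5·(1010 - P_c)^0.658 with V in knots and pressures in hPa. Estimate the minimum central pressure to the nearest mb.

928 mb

ΔP = (V / 5.5)^(1/0.658) = (100/5.5)^1.520.
100/5.5 = 18.182; 18.182^1.520 ≈ 82.10 mb.
P_c = 1010 − 82.10 = 927.90 ≈ 928 mb.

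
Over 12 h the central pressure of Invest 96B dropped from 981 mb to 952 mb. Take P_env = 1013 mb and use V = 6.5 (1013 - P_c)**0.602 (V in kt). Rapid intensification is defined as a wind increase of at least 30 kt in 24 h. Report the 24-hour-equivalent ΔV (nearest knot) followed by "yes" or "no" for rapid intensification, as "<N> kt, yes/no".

V₁: ΔP = 32, V ≈ 6.5 × 32^0.602 ≈ 52.36 kt.
V₂: ΔP = 61, V ≈ 6.5 × 61^0.602 ≈ 77.21 kt.
ΔV over 12 h = 24.85 kt → 24 h equivalent = 24.85 × 24/12 ≈ 49.70 kt.
50 kt ≥ 30 kt ⇒ rapid intensification.

50 kt, yes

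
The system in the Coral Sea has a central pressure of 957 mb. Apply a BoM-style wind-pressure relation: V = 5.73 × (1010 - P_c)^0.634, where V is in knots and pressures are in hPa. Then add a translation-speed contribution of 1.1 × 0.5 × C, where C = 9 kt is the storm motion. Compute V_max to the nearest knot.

76 kt

ΔP = 1010 − 957 = 53 mb.
53^0.634 ≈ 12.393.
V ≈ 5.73 × 12.393 ≈ 71.0 kt.
Translation term: 1.1 × 0.5 × 9 = 4.95 kt.
Corrected V ≈ 75.95 kt → 76 kt.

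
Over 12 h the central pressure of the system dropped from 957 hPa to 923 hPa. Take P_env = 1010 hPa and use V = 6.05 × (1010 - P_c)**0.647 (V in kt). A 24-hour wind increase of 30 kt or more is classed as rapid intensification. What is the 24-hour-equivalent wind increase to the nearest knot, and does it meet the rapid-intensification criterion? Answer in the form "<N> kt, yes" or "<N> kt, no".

60 kt, yes

V₁: ΔP = 53, V ≈ 6.05 × 53^0.647 ≈ 78.95 kt.
V₂: ΔP = 87, V ≈ 6.05 × 87^0.647 ≈ 108.80 kt.
ΔV over 12 h = 29.85 kt → 24 h equivalent = 29.85 × 24/12 ≈ 59.70 kt.
60 kt ≥ 30 kt ⇒ rapid intensification.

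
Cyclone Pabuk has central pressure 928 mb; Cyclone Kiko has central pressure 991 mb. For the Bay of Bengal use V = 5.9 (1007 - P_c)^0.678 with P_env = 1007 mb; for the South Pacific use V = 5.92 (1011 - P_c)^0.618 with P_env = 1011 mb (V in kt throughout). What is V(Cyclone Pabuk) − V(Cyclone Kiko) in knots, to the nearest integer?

76 kt

Cyclone Pabuk: ΔP = 79; V ≈ 5.9 × 79^0.678 ≈ 114.14 kt.
Cyclone Kiko: ΔP = 20; V ≈ 5.92 × 20^0.618 ≈ 37.70 kt.
Difference ≈ 114.14 − 37.70 = 76.44 → 76 kt.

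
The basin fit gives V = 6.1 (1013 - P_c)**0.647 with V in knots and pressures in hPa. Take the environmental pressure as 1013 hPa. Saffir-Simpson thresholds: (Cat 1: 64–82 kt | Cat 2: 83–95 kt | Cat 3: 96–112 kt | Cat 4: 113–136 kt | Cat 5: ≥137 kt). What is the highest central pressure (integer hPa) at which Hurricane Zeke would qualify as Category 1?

975 hPa

Category 1 begins at V = 64 kt.
Required ΔP = (64/6.1)^(1/0.647) = 10.492^1.546 ≈ 37.83 hPa.
P_c ≤ 1013 − 37.83 = 975.17, so the highest integer P_c is 975 hPa.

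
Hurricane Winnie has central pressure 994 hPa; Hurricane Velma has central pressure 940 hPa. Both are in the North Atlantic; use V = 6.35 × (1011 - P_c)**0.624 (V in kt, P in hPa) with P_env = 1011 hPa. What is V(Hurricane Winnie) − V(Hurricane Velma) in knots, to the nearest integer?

Hurricane Winnie: ΔP = 17; V ≈ 6.35 × 17^0.624 ≈ 37.20 kt.
Hurricane Velma: ΔP = 71; V ≈ 6.35 × 71^0.624 ≈ 90.77 kt.
Difference ≈ 37.20 − 90.77 = -53.57 → -54 kt.

-54 kt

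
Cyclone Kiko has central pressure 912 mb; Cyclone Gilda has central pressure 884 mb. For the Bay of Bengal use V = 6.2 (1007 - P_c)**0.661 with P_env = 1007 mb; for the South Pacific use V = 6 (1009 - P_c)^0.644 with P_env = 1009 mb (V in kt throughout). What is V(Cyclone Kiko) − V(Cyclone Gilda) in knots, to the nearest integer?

-9 kt

Cyclone Kiko: ΔP = 95; V ≈ 6.2 × 95^0.661 ≈ 125.80 kt.
Cyclone Gilda: ΔP = 125; V ≈ 6 × 125^0.644 ≈ 134.45 kt.
Difference ≈ 125.80 − 134.45 = -8.65 → -9 kt.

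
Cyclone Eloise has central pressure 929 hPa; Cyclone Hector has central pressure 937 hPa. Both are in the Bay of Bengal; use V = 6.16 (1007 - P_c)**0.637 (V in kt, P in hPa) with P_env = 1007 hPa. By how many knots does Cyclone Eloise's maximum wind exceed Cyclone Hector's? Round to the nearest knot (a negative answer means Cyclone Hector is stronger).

Cyclone Eloise: ΔP = 78; V ≈ 6.16 × 78^0.637 ≈ 98.82 kt.
Cyclone Hector: ΔP = 70; V ≈ 6.16 × 70^0.637 ≈ 92.24 kt.
Difference ≈ 98.82 − 92.24 = 6.58 → 7 kt.

7 kt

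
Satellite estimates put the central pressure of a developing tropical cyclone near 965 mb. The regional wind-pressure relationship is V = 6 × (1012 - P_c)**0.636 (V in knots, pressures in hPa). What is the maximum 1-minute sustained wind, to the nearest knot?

69 kt

ΔP = 1012 − 965 = 47 mb.
47^0.636 ≈ 11.573.
V ≈ 6 × 11.573 ≈ 69.4 kt.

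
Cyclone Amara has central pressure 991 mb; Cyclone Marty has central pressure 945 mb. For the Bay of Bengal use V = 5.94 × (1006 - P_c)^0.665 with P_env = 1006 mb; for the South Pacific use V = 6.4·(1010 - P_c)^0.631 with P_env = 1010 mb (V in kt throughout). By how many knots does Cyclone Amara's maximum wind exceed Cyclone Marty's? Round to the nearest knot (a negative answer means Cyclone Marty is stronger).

Cyclone Amara: ΔP = 15; V ≈ 5.94 × 15^0.665 ≈ 35.97 kt.
Cyclone Marty: ΔP = 65; V ≈ 6.4 × 65^0.631 ≈ 89.15 kt.
Difference ≈ 35.97 − 89.15 = -53.18 → -53 kt.

-53 kt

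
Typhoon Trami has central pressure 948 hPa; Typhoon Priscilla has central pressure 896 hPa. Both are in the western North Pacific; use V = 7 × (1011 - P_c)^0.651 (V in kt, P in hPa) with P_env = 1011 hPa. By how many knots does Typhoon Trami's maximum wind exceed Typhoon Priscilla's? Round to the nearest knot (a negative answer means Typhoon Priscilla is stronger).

-50 kt

Typhoon Trami: ΔP = 63; V ≈ 7 × 63^0.651 ≈ 103.86 kt.
Typhoon Priscilla: ΔP = 115; V ≈ 7 × 115^0.651 ≈ 153.68 kt.
Difference ≈ 103.86 − 153.68 = -49.82 → -50 kt.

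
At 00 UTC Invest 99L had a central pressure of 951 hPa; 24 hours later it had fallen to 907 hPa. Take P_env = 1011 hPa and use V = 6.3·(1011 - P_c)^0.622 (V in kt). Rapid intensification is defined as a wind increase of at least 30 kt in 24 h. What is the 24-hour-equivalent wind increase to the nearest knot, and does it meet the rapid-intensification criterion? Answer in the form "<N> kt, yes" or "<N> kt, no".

33 kt, yes

V₁: ΔP = 60, V ≈ 6.3 × 60^0.622 ≈ 80.42 kt.
V₂: ΔP = 104, V ≈ 6.3 × 104^0.622 ≈ 113.22 kt.
ΔV over 24 h = 32.80 kt → 24 h equivalent = 32.80 × 24/24 ≈ 32.80 kt.
33 kt ≥ 30 kt ⇒ rapid intensification.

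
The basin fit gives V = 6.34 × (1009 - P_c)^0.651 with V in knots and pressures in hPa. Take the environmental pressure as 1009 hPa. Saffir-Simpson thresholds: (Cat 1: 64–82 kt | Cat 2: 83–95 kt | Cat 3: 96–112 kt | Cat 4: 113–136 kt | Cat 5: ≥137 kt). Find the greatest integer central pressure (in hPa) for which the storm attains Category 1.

974 hPa

Category 1 begins at V = 64 kt.
Required ΔP = (64/6.34)^(1/0.651) = 10.095^1.536 ≈ 34.86 hPa.
P_c ≤ 1009 − 34.86 = 974.14, so the highest integer P_c is 974 hPa.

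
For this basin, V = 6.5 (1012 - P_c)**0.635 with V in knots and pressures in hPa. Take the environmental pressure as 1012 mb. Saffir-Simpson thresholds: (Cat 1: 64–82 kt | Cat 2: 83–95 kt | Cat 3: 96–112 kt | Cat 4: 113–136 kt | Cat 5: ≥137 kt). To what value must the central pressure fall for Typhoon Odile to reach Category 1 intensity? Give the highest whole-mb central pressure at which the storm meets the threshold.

Category 1 begins at V = 64 kt.
Required ΔP = (64/6.5)^(1/0.635) = 9.846^1.575 ≈ 36.66 mb.
P_c ≤ 1012 − 36.66 = 975.34, so the highest integer P_c is 975 mb.

975 mb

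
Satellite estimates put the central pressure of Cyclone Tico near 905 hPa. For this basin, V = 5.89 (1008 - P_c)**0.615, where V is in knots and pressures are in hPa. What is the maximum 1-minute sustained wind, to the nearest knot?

ΔP = 1008 − 905 = 103 hPa.
103^0.615 ≈ 17.294.
V ≈ 5.89 × 17.294 ≈ 101.9 kt.

102 kt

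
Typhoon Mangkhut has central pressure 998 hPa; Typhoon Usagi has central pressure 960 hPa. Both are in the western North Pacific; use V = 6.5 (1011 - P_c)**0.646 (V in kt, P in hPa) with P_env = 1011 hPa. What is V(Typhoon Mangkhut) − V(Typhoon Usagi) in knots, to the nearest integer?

Typhoon Mangkhut: ΔP = 13; V ≈ 6.5 × 13^0.646 ≈ 34.08 kt.
Typhoon Usagi: ΔP = 51; V ≈ 6.5 × 51^0.646 ≈ 82.41 kt.
Difference ≈ 34.08 − 82.41 = -48.33 → -48 kt.

-48 kt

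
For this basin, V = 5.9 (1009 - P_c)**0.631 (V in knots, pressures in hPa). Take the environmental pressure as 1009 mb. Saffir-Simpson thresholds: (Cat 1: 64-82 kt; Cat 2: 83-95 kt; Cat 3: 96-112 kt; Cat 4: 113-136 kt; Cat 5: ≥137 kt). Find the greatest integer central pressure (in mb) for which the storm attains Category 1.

Category 1 begins at V = 64 kt.
Required ΔP = (64/5.9)^(1/0.631) = 10.847^1.585 ≈ 43.73 mb.
P_c ≤ 1009 − 43.73 = 965.27, so the highest integer P_c is 965 mb.

965 mb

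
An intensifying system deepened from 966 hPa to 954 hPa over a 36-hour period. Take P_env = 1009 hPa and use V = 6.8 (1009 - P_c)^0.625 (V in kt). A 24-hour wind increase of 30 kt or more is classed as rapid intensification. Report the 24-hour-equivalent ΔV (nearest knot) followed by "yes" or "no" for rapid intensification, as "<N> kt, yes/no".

8 kt, no

V₁: ΔP = 43, V ≈ 6.8 × 43^0.625 ≈ 71.36 kt.
V₂: ΔP = 55, V ≈ 6.8 × 55^0.625 ≈ 83.22 kt.
ΔV over 36 h = 11.86 kt → 24 h equivalent = 11.86 × 24/36 ≈ 7.91 kt.
8 kt < 30 kt ⇒ not rapid intensification.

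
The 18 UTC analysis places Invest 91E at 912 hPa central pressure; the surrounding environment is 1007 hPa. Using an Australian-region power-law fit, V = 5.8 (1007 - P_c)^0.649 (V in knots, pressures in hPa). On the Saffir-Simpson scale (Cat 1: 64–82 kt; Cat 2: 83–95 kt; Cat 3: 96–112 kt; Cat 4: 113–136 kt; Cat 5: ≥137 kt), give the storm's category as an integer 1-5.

ΔP = 1007 − 912 = 95 hPa.
V ≈ 5.8 × 95^0.649 = 5.8 × 19.21 ≈ 111 kt.
111 kt falls in the Category 3 band.

3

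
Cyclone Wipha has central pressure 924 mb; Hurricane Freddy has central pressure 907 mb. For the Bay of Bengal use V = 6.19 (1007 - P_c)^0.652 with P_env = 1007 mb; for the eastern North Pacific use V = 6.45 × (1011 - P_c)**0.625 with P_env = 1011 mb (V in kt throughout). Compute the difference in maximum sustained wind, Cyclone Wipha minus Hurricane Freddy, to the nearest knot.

Cyclone Wipha: ΔP = 83; V ≈ 6.19 × 83^0.652 ≈ 110.39 kt.
Hurricane Freddy: ΔP = 104; V ≈ 6.45 × 104^0.625 ≈ 117.55 kt.
Difference ≈ 110.39 − 117.55 = -7.16 → -7 kt.

-7 kt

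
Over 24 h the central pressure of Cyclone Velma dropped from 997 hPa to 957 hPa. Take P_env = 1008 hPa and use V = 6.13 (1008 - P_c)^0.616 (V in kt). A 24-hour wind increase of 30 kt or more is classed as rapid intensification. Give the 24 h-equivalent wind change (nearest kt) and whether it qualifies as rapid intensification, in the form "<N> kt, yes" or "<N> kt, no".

V₁: ΔP = 11, V ≈ 6.13 × 11^0.616 ≈ 26.85 kt.
V₂: ΔP = 51, V ≈ 6.13 × 51^0.616 ≈ 69.08 kt.
ΔV over 24 h = 42.23 kt → 24 h equivalent = 42.23 × 24/24 ≈ 42.23 kt.
42 kt ≥ 30 kt ⇒ rapid intensification.

42 kt, yes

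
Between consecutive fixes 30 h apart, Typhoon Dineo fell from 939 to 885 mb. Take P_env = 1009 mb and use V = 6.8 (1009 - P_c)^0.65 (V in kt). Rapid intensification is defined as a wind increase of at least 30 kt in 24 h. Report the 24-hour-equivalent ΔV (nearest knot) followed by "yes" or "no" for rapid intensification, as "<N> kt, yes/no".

39 kt, yes

V₁: ΔP = 70, V ≈ 6.8 × 70^0.65 ≈ 107.60 kt.
V₂: ΔP = 124, V ≈ 6.8 × 124^0.65 ≈ 156.04 kt.
ΔV over 30 h = 48.44 kt → 24 h equivalent = 48.44 × 24/30 ≈ 38.75 kt.
39 kt ≥ 30 kt ⇒ rapid intensification.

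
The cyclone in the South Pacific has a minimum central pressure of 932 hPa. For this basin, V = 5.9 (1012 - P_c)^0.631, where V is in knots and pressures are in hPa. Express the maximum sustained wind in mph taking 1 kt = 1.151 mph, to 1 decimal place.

ΔP = 1012 − 932 = 80 hPa.
V ≈ 5.9 × 80^0.631 = 5.9 × 15.880 ≈ 93.692 kt.
93.692 × 1.151 ≈ 107.84 mph → 107.8 mph.

107.8 mph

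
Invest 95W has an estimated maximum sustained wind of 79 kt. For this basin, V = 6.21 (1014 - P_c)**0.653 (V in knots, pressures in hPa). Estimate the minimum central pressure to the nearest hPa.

965 hPa

ΔP = (V / 6.21)^(1/0.653) = (79/6.21)^1.531.
79/6.21 = 12.721; 12.721^1.531 ≈ 49.14 hPa.
P_c = 1014 − 49.14 = 964.86 ≈ 965 hPa.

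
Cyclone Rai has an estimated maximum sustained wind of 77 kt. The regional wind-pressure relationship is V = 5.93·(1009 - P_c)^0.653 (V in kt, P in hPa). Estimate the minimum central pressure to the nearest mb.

958 mb

ΔP = (V / 5.93)^(1/0.653) = (77/5.93)^1.531.
77/5.93 = 12.985; 12.985^1.531 ≈ 50.71 mb.
P_c = 1009 − 50.71 = 958.29 ≈ 958 mb.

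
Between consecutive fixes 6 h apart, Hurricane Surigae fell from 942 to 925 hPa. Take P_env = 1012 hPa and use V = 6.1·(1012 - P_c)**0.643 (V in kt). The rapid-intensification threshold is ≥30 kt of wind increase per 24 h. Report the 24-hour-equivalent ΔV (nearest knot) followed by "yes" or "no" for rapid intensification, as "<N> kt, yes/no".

56 kt, yes

V₁: ΔP = 70, V ≈ 6.1 × 70^0.643 ≈ 93.70 kt.
V₂: ΔP = 87, V ≈ 6.1 × 87^0.643 ≈ 107.76 kt.
ΔV over 6 h = 14.06 kt → 24 h equivalent = 14.06 × 24/6 ≈ 56.24 kt.
56 kt ≥ 30 kt ⇒ rapid intensification.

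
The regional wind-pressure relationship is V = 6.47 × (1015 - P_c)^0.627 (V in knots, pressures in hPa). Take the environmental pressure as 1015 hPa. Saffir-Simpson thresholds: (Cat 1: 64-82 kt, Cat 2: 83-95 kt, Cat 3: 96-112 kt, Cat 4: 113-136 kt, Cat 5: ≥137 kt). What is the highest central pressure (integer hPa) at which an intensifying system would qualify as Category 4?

Category 4 begins at V = 113 kt.
Required ΔP = (113/6.47)^(1/0.627) = 17.465^1.595 ≈ 95.75 hPa.
P_c ≤ 1015 − 95.75 = 919.25, so the highest integer P_c is 919 hPa.

919 hPa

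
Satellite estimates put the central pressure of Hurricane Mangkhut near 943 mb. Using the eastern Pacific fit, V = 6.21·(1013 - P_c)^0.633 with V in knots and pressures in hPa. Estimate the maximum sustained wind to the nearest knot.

ΔP = 1013 − 943 = 70 mb.
70^0.633 ≈ 14.721.
V ≈ 6.21 × 14.721 ≈ 91.4 kt.

91 kt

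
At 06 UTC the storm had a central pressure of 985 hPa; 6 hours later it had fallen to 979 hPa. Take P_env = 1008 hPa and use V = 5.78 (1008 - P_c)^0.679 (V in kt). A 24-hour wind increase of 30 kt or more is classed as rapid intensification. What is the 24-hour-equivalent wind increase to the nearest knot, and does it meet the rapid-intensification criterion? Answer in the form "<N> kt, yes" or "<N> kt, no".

33 kt, yes

V₁: ΔP = 23, V ≈ 5.78 × 23^0.679 ≈ 48.59 kt.
V₂: ΔP = 29, V ≈ 5.78 × 29^0.679 ≈ 56.87 kt.
ΔV over 6 h = 8.28 kt → 24 h equivalent = 8.28 × 24/6 ≈ 33.12 kt.
33 kt ≥ 30 kt ⇒ rapid intensification.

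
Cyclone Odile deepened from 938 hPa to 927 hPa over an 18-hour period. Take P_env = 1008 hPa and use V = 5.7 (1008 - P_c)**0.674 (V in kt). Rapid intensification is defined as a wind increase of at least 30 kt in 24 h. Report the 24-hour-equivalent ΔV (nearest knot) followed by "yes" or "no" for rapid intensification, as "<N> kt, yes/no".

V₁: ΔP = 70, V ≈ 5.7 × 70^0.674 ≈ 99.88 kt.
V₂: ΔP = 81, V ≈ 5.7 × 81^0.674 ≈ 110.20 kt.
ΔV over 18 h = 10.32 kt → 24 h equivalent = 10.32 × 24/18 ≈ 13.76 kt.
14 kt < 30 kt ⇒ not rapid intensification.

14 kt, no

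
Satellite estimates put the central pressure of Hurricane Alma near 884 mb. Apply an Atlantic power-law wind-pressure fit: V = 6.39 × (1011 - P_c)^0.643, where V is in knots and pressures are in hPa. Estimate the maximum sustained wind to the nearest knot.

ΔP = 1011 − 884 = 127 mb.
127^0.643 ≈ 22.529.
V ≈ 6.39 × 22.529 ≈ 144.0 kt.

144 kt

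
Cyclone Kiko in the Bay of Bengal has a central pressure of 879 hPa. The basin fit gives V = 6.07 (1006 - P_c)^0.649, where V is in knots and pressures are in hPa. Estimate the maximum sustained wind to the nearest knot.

141 kt

ΔP = 1006 − 879 = 127 hPa.
127^0.649 ≈ 23.194.
V ≈ 6.07 × 23.194 ≈ 140.8 kt.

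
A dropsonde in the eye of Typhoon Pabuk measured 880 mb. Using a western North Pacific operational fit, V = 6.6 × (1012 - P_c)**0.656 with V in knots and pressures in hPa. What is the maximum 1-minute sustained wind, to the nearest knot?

162 kt

ΔP = 1012 − 880 = 132 mb.
132^0.656 ≈ 24.609.
V ≈ 6.6 × 24.609 ≈ 162.4 kt.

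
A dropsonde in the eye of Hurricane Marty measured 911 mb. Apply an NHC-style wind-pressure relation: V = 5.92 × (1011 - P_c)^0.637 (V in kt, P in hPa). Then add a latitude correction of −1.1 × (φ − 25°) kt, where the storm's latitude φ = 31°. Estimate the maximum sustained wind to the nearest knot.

ΔP = 1011 − 911 = 100 mb.
100^0.637 ≈ 18.793.
V ≈ 5.92 × 18.793 ≈ 111.3 kt.
Latitude correction: −1.1 × (31 − 25) = -6.6 kt.
Corrected V ≈ 104.7 kt → 105 kt.

105 kt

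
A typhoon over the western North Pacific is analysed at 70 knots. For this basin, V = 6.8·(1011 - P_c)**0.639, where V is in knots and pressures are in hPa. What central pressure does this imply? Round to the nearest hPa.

973 hPa

ΔP = (V / 6.8)^(1/0.639) = (70/6.8)^1.565.
70/6.8 = 10.294; 10.294^1.565 ≈ 38.43 hPa.
P_c = 1011 − 38.43 = 972.57 ≈ 973 hPa.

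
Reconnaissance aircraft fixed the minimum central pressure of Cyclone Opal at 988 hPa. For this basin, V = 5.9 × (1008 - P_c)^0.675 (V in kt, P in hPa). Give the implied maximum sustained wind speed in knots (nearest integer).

ΔP = 1008 − 988 = 20 hPa.
20^0.675 ≈ 7.554.
V ≈ 5.9 × 7.554 ≈ 44.6 kt.

45 kt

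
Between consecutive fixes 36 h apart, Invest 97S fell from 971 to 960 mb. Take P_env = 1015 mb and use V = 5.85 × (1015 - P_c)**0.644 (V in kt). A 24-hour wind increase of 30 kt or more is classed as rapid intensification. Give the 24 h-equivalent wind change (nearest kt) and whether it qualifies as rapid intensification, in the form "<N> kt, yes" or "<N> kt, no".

V₁: ΔP = 44, V ≈ 5.85 × 44^0.644 ≈ 66.92 kt.
V₂: ΔP = 55, V ≈ 5.85 × 55^0.644 ≈ 77.26 kt.
ΔV over 36 h = 10.34 kt → 24 h equivalent = 10.34 × 24/36 ≈ 6.89 kt.
7 kt < 30 kt ⇒ not rapid intensification.

7 kt, no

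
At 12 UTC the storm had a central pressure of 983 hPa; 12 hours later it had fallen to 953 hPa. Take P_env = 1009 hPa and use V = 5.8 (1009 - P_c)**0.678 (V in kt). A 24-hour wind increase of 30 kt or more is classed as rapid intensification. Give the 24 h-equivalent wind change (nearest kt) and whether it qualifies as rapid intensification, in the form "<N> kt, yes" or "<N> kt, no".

V₁: ΔP = 26, V ≈ 5.8 × 26^0.678 ≈ 52.82 kt.
V₂: ΔP = 56, V ≈ 5.8 × 56^0.678 ≈ 88.86 kt.
ΔV over 12 h = 36.04 kt → 24 h equivalent = 36.04 × 24/12 ≈ 72.08 kt.
72 kt ≥ 30 kt ⇒ rapid intensification.

72 kt, yes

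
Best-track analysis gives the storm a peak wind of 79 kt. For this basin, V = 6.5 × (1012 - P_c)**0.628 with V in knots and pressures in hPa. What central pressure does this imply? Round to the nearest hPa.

959 hPa

ΔP = (V / 6.5)^(1/0.628) = (79/6.5)^1.592.
79/6.5 = 12.154; 12.154^1.592 ≈ 53.36 hPa.
P_c = 1012 − 53.36 = 958.64 ≈ 959 hPa.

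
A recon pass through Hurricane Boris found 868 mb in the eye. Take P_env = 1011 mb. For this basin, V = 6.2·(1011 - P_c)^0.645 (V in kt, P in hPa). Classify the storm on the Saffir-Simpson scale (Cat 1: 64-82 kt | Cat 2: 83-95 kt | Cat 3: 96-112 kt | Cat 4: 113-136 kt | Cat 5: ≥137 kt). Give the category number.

ΔP = 1011 − 868 = 143 mb.
V ≈ 6.2 × 143^0.645 = 6.2 × 24.56 ≈ 152 kt.
152 kt falls in the Category 5 band.

5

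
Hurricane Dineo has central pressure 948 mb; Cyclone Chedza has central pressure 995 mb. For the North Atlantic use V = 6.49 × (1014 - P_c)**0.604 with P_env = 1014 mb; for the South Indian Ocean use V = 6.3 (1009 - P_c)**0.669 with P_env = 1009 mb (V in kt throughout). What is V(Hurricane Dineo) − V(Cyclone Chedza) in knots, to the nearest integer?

45 kt

Hurricane Dineo: ΔP = 66; V ≈ 6.49 × 66^0.604 ≈ 81.52 kt.
Cyclone Chedza: ΔP = 14; V ≈ 6.3 × 14^0.669 ≈ 36.82 kt.
Difference ≈ 81.52 − 36.82 = 44.70 → 45 kt.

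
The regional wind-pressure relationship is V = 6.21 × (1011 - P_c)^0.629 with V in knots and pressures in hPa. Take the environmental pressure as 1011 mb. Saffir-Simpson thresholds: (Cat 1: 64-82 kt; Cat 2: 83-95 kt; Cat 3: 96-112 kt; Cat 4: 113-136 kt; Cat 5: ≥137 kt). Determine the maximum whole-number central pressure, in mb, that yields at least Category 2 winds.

949 mb

Category 2 begins at V = 83 kt.
Required ΔP = (83/6.21)^(1/0.629) = 13.366^1.590 ≈ 61.68 mb.
P_c ≤ 1011 − 61.68 = 949.32, so the highest integer P_c is 949 mb.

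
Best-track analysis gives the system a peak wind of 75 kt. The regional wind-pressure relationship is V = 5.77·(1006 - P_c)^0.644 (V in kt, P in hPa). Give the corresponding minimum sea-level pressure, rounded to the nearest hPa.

952 hPa

ΔP = (V / 5.77)^(1/0.644) = (75/5.77)^1.553.
75/5.77 = 12.998; 12.998^1.553 ≈ 53.66 hPa.
P_c = 1006 − 53.66 = 952.34 ≈ 952 hPa.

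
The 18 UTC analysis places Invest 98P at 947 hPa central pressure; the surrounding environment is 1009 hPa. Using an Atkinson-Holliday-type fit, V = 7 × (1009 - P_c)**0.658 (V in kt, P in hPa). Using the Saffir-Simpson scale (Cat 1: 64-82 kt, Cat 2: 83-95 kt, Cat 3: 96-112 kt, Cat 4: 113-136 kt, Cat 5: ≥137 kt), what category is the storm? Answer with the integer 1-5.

ΔP = 1009 − 947 = 62 hPa.
V ≈ 7 × 62^0.658 = 7 × 15.11 ≈ 106 kt.
106 kt falls in the Category 3 band.

3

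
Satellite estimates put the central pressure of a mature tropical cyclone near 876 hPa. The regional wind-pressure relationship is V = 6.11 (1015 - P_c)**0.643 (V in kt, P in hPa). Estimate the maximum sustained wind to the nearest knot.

ΔP = 1015 − 876 = 139 hPa.
139^0.643 ≈ 23.876.
V ≈ 6.11 × 23.876 ≈ 145.9 kt.

146 kt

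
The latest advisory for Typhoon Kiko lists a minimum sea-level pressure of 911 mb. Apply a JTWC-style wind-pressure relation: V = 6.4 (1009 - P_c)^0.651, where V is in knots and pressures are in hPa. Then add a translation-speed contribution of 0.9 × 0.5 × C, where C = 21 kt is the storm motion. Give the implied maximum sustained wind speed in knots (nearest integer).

136 kt

ΔP = 1009 − 911 = 98 mb.
98^0.651 ≈ 19.783.
V ≈ 6.4 × 19.783 ≈ 126.6 kt.
Translation term: 0.9 × 0.5 × 21 = 9.45 kt.
Corrected V ≈ 136.05 kt → 136 kt.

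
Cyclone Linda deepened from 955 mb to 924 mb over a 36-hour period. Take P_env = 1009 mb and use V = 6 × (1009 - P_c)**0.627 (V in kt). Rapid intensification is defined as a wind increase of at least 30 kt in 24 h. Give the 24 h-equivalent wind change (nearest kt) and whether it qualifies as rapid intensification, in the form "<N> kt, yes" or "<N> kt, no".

16 kt, no

V₁: ΔP = 54, V ≈ 6 × 54^0.627 ≈ 73.17 kt.
V₂: ΔP = 85, V ≈ 6 × 85^0.627 ≈ 97.25 kt.
ΔV over 36 h = 24.08 kt → 24 h equivalent = 24.08 × 24/36 ≈ 16.05 kt.
16 kt < 30 kt ⇒ not rapid intensification.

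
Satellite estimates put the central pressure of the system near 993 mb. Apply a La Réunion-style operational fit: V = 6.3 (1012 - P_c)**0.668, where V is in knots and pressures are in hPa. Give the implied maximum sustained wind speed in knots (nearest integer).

ΔP = 1012 − 993 = 19 mb.
19^0.668 ≈ 7.148.
V ≈ 6.3 × 7.148 ≈ 45.0 kt.

45 kt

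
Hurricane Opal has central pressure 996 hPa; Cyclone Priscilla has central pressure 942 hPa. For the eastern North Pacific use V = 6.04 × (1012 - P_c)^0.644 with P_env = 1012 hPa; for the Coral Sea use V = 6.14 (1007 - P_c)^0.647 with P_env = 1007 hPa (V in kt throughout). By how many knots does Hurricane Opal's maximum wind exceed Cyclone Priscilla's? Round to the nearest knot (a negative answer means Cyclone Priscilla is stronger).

-55 kt

Hurricane Opal: ΔP = 16; V ≈ 6.04 × 16^0.644 ≈ 36.02 kt.
Cyclone Priscilla: ΔP = 65; V ≈ 6.14 × 65^0.647 ≈ 91.44 kt.
Difference ≈ 36.02 − 91.44 = -55.42 → -55 kt.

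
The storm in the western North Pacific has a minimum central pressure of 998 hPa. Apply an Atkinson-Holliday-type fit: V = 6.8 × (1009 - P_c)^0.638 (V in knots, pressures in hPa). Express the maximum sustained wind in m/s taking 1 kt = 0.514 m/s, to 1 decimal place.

ΔP = 1009 − 998 = 11 hPa.
V ≈ 6.8 × 11^0.638 = 6.8 × 4.618 ≈ 31.399 kt.
31.399 × 0.514 ≈ 16.14 m/s → 16.1 m/s.

16.1 m/s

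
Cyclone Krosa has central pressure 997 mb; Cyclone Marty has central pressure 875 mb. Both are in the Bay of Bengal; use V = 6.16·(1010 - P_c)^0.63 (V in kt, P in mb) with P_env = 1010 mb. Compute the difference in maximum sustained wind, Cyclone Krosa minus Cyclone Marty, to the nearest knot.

Cyclone Krosa: ΔP = 13; V ≈ 6.16 × 13^0.63 ≈ 31.00 kt.
Cyclone Marty: ΔP = 135; V ≈ 6.16 × 135^0.63 ≈ 135.42 kt.
Difference ≈ 31.00 − 135.42 = -104.42 → -104 kt.

-104 kt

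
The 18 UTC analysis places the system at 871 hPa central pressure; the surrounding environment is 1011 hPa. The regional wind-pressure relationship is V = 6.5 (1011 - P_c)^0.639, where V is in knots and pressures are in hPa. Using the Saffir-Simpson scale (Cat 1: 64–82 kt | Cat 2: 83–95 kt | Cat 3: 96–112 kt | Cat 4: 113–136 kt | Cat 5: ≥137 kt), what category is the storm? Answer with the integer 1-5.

5

ΔP = 1011 − 871 = 140 hPa.
V ≈ 6.5 × 140^0.639 = 6.5 × 23.52 ≈ 153 kt.
153 kt falls in the Category 5 band.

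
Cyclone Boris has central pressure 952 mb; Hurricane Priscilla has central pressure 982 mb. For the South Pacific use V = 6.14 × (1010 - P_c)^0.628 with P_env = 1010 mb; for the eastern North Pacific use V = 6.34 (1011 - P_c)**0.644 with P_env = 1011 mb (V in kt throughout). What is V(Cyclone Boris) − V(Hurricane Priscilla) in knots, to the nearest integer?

23 kt

Cyclone Boris: ΔP = 58; V ≈ 6.14 × 58^0.628 ≈ 78.63 kt.
Hurricane Priscilla: ΔP = 29; V ≈ 6.34 × 29^0.644 ≈ 55.45 kt.
Difference ≈ 78.63 − 55.45 = 23.18 → 23 kt.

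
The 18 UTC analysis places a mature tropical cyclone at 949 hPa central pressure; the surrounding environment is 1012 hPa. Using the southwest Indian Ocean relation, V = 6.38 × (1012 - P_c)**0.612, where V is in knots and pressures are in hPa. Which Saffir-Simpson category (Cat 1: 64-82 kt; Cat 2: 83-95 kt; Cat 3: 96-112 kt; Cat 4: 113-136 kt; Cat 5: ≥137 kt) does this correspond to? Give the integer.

1

ΔP = 1012 − 949 = 63 hPa.
V ≈ 6.38 × 63^0.612 = 6.38 × 12.62 ≈ 81 kt.
81 kt falls in the Category 1 band.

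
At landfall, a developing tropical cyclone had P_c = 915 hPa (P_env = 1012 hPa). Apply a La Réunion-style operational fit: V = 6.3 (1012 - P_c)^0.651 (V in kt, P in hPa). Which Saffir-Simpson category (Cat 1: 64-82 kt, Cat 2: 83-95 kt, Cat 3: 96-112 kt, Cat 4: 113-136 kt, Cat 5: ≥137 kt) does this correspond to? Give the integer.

ΔP = 1012 − 915 = 97 hPa.
V ≈ 6.3 × 97^0.651 = 6.3 × 19.65 ≈ 124 kt.
124 kt falls in the Category 4 band.

4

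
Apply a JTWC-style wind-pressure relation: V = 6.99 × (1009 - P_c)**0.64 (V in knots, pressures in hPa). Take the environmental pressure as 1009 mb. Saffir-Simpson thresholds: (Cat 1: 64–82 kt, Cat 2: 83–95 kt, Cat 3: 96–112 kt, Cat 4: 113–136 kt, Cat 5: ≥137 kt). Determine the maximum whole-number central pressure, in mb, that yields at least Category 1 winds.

977 mb

Category 1 begins at V = 64 kt.
Required ΔP = (64/6.99)^(1/0.64) = 9.156^1.562 ≈ 31.82 mb.
P_c ≤ 1009 − 31.82 = 977.18, so the highest integer P_c is 977 mb.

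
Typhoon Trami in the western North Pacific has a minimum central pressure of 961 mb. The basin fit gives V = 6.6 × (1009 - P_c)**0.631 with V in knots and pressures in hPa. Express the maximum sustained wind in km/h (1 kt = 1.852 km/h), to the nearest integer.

141 km/h

ΔP = 1009 − 961 = 48 mb.
V ≈ 6.6 × 48^0.631 = 6.6 × 11.504 ≈ 75.929 kt.
75.929 × 1.852 ≈ 140.62 km/h → 141 km/h.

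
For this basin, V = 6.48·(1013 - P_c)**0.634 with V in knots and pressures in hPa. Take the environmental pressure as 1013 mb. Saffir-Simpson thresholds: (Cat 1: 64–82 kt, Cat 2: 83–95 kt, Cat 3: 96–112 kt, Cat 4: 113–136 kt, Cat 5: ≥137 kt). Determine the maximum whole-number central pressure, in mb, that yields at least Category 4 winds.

922 mb

Category 4 begins at V = 113 kt.
Required ΔP = (113/6.48)^(1/0.634) = 17.438^1.577 ≈ 90.83 mb.
P_c ≤ 1013 − 90.83 = 922.17, so the highest integer P_c is 922 mb.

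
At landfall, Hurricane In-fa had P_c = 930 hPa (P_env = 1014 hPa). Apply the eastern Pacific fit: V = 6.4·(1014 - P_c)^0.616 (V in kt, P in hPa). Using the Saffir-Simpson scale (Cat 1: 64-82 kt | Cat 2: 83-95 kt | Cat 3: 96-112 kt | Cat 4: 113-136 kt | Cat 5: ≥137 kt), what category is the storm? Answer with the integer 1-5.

3

ΔP = 1014 − 930 = 84 hPa.
V ≈ 6.4 × 84^0.616 = 6.4 × 15.32 ≈ 98 kt.
98 kt falls in the Category 3 band.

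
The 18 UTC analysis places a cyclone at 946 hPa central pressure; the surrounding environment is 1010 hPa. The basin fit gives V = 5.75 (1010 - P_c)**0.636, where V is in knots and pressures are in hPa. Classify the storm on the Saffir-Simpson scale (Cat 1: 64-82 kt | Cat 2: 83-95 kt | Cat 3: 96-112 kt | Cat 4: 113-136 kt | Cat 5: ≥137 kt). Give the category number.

1

ΔP = 1010 − 946 = 64 hPa.
V ≈ 5.75 × 64^0.636 = 5.75 × 14.08 ≈ 81 kt.
81 kt falls in the Category 1 band.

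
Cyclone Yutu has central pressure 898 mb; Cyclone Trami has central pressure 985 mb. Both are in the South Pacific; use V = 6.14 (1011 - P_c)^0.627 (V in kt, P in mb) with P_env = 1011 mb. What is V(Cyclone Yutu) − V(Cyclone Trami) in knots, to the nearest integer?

72 kt

Cyclone Yutu: ΔP = 113; V ≈ 6.14 × 113^0.627 ≈ 118.97 kt.
Cyclone Trami: ΔP = 26; V ≈ 6.14 × 26^0.627 ≈ 47.35 kt.
Difference ≈ 118.97 − 47.35 = 71.62 → 72 kt.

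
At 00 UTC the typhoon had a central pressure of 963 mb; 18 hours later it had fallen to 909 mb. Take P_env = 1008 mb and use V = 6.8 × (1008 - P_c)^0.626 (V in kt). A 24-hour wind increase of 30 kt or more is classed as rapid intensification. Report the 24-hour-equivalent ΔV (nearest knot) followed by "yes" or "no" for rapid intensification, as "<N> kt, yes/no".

V₁: ΔP = 45, V ≈ 6.8 × 45^0.626 ≈ 73.69 kt.
V₂: ΔP = 99, V ≈ 6.8 × 99^0.626 ≈ 120.72 kt.
ΔV over 18 h = 47.03 kt → 24 h equivalent = 47.03 × 24/18 ≈ 62.71 kt.
63 kt ≥ 30 kt ⇒ rapid intensification.

63 kt, yes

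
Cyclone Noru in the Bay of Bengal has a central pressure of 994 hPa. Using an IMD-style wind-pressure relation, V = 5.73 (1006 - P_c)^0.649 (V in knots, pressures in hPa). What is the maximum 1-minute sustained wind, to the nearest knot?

ΔP = 1006 − 994 = 12 hPa.
12^0.649 ≈ 5.016.
V ≈ 5.73 × 5.016 ≈ 28.7 kt.

29 kt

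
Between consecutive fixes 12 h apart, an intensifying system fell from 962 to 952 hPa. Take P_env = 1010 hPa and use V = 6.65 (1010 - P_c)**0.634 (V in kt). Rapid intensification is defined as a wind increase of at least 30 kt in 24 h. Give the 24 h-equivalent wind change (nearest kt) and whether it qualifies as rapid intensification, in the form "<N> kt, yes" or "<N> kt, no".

20 kt, no

V₁: ΔP = 48, V ≈ 6.65 × 48^0.634 ≈ 77.40 kt.
V₂: ΔP = 58, V ≈ 6.65 × 58^0.634 ≈ 87.26 kt.
ΔV over 12 h = 9.86 kt → 24 h equivalent = 9.86 × 24/12 ≈ 19.72 kt.
20 kt < 30 kt ⇒ not rapid intensification.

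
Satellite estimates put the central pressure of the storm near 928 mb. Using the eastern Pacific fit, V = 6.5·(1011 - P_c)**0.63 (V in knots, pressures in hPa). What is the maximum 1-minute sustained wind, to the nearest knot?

ΔP = 1011 − 928 = 83 mb.
83^0.63 ≈ 16.182.
V ≈ 6.5 × 16.182 ≈ 105.2 kt.

105 kt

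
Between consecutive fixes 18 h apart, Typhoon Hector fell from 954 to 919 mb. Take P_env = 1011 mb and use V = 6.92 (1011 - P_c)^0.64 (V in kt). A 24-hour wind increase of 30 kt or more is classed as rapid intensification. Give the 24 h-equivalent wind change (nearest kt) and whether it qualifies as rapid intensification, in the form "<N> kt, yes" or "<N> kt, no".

V₁: ΔP = 57, V ≈ 6.92 × 57^0.64 ≈ 92.02 kt.
V₂: ΔP = 92, V ≈ 6.92 × 92^0.64 ≈ 125.01 kt.
ΔV over 18 h = 32.99 kt → 24 h equivalent = 32.99 × 24/18 ≈ 43.99 kt.
44 kt ≥ 30 kt ⇒ rapid intensification.

44 kt, yes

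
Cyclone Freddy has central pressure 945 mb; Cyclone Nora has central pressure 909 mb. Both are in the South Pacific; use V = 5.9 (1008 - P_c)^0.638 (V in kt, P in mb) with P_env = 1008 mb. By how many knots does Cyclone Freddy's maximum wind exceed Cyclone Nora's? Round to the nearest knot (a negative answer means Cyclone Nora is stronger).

Cyclone Freddy: ΔP = 63; V ≈ 5.9 × 63^0.638 ≈ 82.95 kt.
Cyclone Nora: ΔP = 99; V ≈ 5.9 × 99^0.638 ≈ 110.68 kt.
Difference ≈ 82.95 − 110.68 = -27.73 → -28 kt.

-28 kt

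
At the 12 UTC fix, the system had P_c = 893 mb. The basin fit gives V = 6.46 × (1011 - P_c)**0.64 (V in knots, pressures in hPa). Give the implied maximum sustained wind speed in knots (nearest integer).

ΔP = 1011 − 893 = 118 mb.
118^0.64 ≈ 21.184.
V ≈ 6.46 × 21.184 ≈ 136.8 kt.

137 kt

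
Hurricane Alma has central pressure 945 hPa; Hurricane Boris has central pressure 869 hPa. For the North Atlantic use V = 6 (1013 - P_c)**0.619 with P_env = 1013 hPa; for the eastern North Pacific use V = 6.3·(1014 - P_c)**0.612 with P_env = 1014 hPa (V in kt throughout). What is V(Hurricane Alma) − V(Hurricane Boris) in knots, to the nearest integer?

Hurricane Alma: ΔP = 68; V ≈ 6 × 68^0.619 ≈ 81.75 kt.
Hurricane Boris: ΔP = 145; V ≈ 6.3 × 145^0.612 ≈ 132.46 kt.
Difference ≈ 81.75 − 132.46 = -50.71 → -51 kt.

-51 kt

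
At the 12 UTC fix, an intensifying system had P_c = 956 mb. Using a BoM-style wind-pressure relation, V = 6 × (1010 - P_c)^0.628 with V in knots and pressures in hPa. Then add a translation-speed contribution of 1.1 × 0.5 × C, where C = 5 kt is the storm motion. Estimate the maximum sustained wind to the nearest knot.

ΔP = 1010 − 956 = 54 mb.
54^0.628 ≈ 12.245.
V ≈ 6 × 12.245 ≈ 73.5 kt.
Translation term: 1.1 × 0.5 × 5 = 2.75 kt.
Corrected V ≈ 76.25 kt → 76 kt.

76 kt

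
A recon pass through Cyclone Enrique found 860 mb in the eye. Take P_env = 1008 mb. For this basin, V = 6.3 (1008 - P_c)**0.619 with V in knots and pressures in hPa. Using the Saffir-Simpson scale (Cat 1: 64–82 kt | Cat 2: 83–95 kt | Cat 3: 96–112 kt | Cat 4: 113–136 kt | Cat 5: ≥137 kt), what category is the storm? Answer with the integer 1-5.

ΔP = 1008 − 860 = 148 mb.
V ≈ 6.3 × 148^0.619 = 6.3 × 22.05 ≈ 139 kt.
139 kt falls in the Category 5 band.

5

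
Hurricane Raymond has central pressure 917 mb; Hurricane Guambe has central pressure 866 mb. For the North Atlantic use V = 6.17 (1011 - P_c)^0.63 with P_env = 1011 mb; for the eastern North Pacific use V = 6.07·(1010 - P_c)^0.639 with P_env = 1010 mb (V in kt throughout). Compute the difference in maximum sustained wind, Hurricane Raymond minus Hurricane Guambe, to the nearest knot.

Hurricane Raymond: ΔP = 94; V ≈ 6.17 × 94^0.63 ≈ 107.98 kt.
Hurricane Guambe: ΔP = 144; V ≈ 6.07 × 144^0.639 ≈ 145.34 kt.
Difference ≈ 107.98 − 145.34 = -37.36 → -37 kt.

-37 kt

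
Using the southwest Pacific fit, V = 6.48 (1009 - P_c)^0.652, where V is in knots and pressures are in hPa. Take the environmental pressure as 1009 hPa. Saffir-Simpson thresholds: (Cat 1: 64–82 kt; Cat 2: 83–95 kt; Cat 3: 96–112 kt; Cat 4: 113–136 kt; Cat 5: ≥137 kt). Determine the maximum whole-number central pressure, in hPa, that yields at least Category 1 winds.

Category 1 begins at V = 64 kt.
Required ΔP = (64/6.48)^(1/0.652) = 9.877^1.534 ≈ 33.53 hPa.
P_c ≤ 1009 − 33.53 = 975.47, so the highest integer P_c is 975 hPa.

975 hPa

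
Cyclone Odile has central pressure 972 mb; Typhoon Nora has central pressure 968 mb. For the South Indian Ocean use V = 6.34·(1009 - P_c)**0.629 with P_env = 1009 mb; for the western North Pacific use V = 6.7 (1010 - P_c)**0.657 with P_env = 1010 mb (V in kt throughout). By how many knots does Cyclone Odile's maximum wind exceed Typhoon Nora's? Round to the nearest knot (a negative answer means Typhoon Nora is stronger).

Cyclone Odile: ΔP = 37; V ≈ 6.34 × 37^0.629 ≈ 61.45 kt.
Typhoon Nora: ΔP = 42; V ≈ 6.7 × 42^0.657 ≈ 78.08 kt.
Difference ≈ 61.45 − 78.08 = -16.63 → -17 kt.

-17 kt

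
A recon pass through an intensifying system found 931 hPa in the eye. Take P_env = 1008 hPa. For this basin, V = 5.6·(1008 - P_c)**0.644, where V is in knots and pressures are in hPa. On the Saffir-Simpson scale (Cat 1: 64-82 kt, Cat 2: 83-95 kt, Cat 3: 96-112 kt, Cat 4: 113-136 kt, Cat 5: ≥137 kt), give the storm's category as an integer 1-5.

2

ΔP = 1008 − 931 = 77 hPa.
V ≈ 5.6 × 77^0.644 = 5.6 × 16.40 ≈ 92 kt.
92 kt falls in the Category 2 band.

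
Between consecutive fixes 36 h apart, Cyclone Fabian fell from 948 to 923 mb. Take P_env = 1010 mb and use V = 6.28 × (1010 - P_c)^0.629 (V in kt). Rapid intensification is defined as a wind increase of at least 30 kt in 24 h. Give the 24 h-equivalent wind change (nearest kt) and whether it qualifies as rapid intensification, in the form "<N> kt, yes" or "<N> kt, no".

V₁: ΔP = 62, V ≈ 6.28 × 62^0.629 ≈ 84.21 kt.
V₂: ΔP = 87, V ≈ 6.28 × 87^0.629 ≈ 104.21 kt.
ΔV over 36 h = 20.00 kt → 24 h equivalent = 20.00 × 24/36 ≈ 13.33 kt.
13 kt < 30 kt ⇒ not rapid intensification.

13 kt, no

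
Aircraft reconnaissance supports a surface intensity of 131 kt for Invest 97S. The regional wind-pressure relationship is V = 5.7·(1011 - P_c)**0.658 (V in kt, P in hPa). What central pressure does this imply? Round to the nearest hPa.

ΔP = (V / 5.7)^(1/0.658) = (131/5.7)^1.520.
131/5.7 = 22.982; 22.982^1.520 ≈ 117.22 hPa.
P_c = 1011 − 117.22 = 893.78 ≈ 894 hPa.

894 hPa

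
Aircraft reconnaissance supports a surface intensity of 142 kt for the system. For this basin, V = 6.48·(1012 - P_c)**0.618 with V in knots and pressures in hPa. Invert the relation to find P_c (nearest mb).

ΔP = (V / 6.48)^(1/0.618) = (142/6.48)^1.618.
142/6.48 = 21.914; 21.914^1.618 ≈ 147.72 mb.
P_c = 1012 − 147.72 = 864.28 ≈ 864 mb.

864 mb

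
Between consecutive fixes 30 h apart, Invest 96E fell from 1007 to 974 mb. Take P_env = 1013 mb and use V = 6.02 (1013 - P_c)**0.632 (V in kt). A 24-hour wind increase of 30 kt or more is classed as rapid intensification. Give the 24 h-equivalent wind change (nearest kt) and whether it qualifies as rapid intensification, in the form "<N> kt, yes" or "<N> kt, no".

V₁: ΔP = 6, V ≈ 6.02 × 6^0.632 ≈ 18.68 kt.
V₂: ΔP = 39, V ≈ 6.02 × 39^0.632 ≈ 60.97 kt.
ΔV over 30 h = 42.29 kt → 24 h equivalent = 42.29 × 24/30 ≈ 33.83 kt.
34 kt ≥ 30 kt ⇒ rapid intensification.

34 kt, yes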